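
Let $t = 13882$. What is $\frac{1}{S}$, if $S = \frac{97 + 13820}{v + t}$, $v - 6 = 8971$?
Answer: $\frac{22859}{13917} \approx 1.6425$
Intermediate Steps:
$v = 8977$ ($v = 6 + 8971 = 8977$)
$S = \frac{13917}{22859}$ ($S = \frac{97 + 13820}{8977 + 13882} = \frac{13917}{22859} \approx 0.60882$)
$\frac{1}{S} = \frac{1}{\frac{13917}{22859}} = \frac{22859}{13917}$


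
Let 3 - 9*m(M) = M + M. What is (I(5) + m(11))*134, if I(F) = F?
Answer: 3484/9 ≈ 387.11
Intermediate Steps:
m(M) = 1/3 - 2*M/9 (m(M) = 1/3 - (M + M)/9 = 1/3 - 2*M/9)
(I(5) + m(11))*134 = (5 + (1/3 - 2/9*11))*134 = (5 + (1/3 - 22/9))*134 = (5 - 19/9)*134 = (26/9)*134 = 3484/9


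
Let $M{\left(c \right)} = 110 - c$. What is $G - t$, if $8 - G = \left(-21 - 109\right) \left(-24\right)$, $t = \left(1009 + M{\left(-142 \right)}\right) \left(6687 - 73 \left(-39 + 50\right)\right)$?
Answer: $-7422836$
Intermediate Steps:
$t = 7419724$ ($t = \left(1009 + \left(110 - -142\right)\right) \left(6687 - 73 \left(-39 + 50\right)\right) = \left(1009 + \left(110 + 142\right)\right) \left(6687 - 803\right) = \left(1009 + 252\right) \left(6687 - 803\right) = 1261 \cdot 5884 = 7419724$)
$G = -3112$ ($G = 8 - \left(-21 - 109\right) \left(-24\right) = 8 - \left(-130\right) \left(-24\right) = 8 - 3120 = -3112$)
$G - t = -3112 - 7419724 = -7422836$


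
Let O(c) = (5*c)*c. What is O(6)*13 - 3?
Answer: 2337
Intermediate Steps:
O(c) = 5*c**2
O(6)*13 - 3 = (5*6**2)*13 - 3 = (5*36)*13 - 3 = 180*13 - 3 = 2340 - 3 = 2337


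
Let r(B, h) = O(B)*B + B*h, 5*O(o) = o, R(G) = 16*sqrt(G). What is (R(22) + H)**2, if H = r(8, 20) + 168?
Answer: 3044416/25 + 54528*sqrt(22)/5 ≈ 1.7293e+5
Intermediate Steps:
O(o) = o/5
r(B, h) = B**2/5 + B*h (r(B, h) = (B/5)*B + B*h = B**2/5 + B*h)
H = 1704/5 (H = (1/5)*8*(8 + 5*20) + 168 = (1/5)*8*(8 + 100) + 168 = (1/5)*8*108 + 168 = 864/5 + 168 = 1704/5 ≈ 340.80)
(R(22) + H)**2 = (16*sqrt(22) + 1704/5)**2 = (1704/5 + 16*sqrt(22))**2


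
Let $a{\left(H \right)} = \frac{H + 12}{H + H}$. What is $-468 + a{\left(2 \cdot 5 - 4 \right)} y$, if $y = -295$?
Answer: $- \frac{1821}{2} \approx -910.5$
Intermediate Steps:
$a{\left(H \right)} = \frac{12 + H}{2 H}$
$-468 + a{\left(2 \cdot 5 - 4 \right)} y = -468 + \frac{12 + \left(2 \cdot 5 - 4\right)}{2 \left(2 \cdot 5 - 4\right)} \left(-295\right) = -468 + \frac{12 + \left(10 - 4\right)}{2 \left(10 - 4\right)} \left(-295\right) = -468 + \frac{12 + 6}{2 \cdot 6} \left(-295\right) = -468 + \frac{1}{2} \cdot \frac{1}{6} \cdot 18 \left(-295\right) = -468 + \frac{3}{2} \left(-295\right) = -468 - \frac{885}{2} = - \frac{1821}{2}$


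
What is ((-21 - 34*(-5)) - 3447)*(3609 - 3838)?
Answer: 755242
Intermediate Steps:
((-21 - 34*(-5)) - 3447)*(3609 - 3838) = ((-21 + 170) - 3447)*(-229) = (149 - 3447)*(-229) = -3298*(-229) = 755242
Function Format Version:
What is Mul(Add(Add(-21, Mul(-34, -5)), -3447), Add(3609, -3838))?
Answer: 755242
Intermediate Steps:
Mul(Add(Add(-21, Mul(-34, -5)), -3447), Add(3609, -3838)) = Mul(Add(Add(-21, 170), -3447), -229) = Mul(Add(149, -3447), -229) = Mul(-3298, -229) = 755242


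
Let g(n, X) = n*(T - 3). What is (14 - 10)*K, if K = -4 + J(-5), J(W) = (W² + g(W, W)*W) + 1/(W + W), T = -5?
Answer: -3582/5 ≈ -716.40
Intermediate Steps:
g(n, X) = -8*n (g(n, X) = n*(-5 - 3) = n*(-8) = -8*n)
J(W) = 1/(2*W) - 7*W² (J(W) = (W² + (-8*W)*W) + 1/(W + W) = (W² - 8*W²) + 1/(2*W) = -7*W² + 1/(2*W) = 1/(2*W) - 7*W²)
K = -1791/10 (K = -4 + (½)*(1 - 14*(-5)³)/(-5) = -4 + (½)*(-⅕)*(1 - 14*(-125)) = -4 + (½)*(-⅕)*(1 + 1750) = -4 + (½)*(-⅕)*1751 = -4 - 1751/10 = -1791/10 ≈ -179.10)
(14 - 10)*K = (14 - 10)*(-1791/10) = 4*(-1791/10) = -3582/5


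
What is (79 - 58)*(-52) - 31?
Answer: -1123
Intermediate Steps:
(79 - 58)*(-52) - 31 = 21*(-52) - 31 = -1092 - 31 = -1123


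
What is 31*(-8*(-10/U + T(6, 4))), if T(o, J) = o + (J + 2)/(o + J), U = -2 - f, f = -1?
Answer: -20584/5 ≈ -4116.8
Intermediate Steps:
U = -1 (U = -2 - 1*(-1) = -2 + 1 = -1)
T(o, J) = o + (2 + J)/(J + o)
31*(-8*(-10/U + T(6, 4))) = 31*(-8*(-10/(-1) + (2 + 4 + 6² + 4*6)/(4 + 6))) = 31*(-8*(-10*(-1) + (2 + 4 + 36 + 24)/10)) = 31*(-8*(10 + (⅒)*66)) = 31*(-8*(10 + 33/5)) = 31*(-8*83/5) = 31*(-664/5) = -20584/5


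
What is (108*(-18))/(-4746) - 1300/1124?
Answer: -166031/222271 ≈ -0.74698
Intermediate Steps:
(108*(-18))/(-4746) - 1300/1124 = -1944*(-1/4746) - 1300*1/1124 = 324/791 - 325/281 = -166031/222271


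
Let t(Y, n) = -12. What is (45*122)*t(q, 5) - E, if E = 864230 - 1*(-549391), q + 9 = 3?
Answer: -1479501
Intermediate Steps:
q = -6 (q = -9 + 3 = -6)
E = 1413621 (E = 864230 + 549391 = 1413621)
(45*122)*t(q, 5) - E = (45*122)*(-12) - 1*1413621 = 5490*(-12) - 1413621 = -65880 - 1413621 = -1479501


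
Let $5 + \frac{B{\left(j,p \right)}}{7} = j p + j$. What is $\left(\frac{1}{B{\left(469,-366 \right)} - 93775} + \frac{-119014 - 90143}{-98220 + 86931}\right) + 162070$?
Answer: $\frac{788105398272782}{4862191115} \approx 1.6209 \cdot 10^{5}$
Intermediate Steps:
$B{\left(j,p \right)} = -35 + 7 j + 7 j p$ ($B{\left(j,p \right)} = -35 + 7 \left(j p + j\right) = -35 + 7 \left(j + j p\right) = -35 + \left(7 j + 7 j p\right) = -35 + 7 j + 7 j p$)
$\left(\frac{1}{B{\left(469,-366 \right)} - 93775} + \frac{-119014 - 90143}{-98220 + 86931}\right) + 162070 = \left(\frac{1}{\left(-35 + 7 \cdot 469 + 7 \cdot 469 \left(-366\right)\right) - 93775} + \frac{-119014 - 90143}{-98220 + 86931}\right) + 162070 = \left(\frac{1}{\left(-35 + 3283 - 1201578\right) - 93775} - \frac{209157}{-11289}\right) + 162070 = \left(\frac{1}{-1198330 - 93775} - - \frac{69719}{3763}\right) + 162070 = \left(\frac{1}{-1292105} + \frac{69719}{3763}\right) + 162070 = \left(- \frac{1}{1292105} + \frac{69719}{3763}\right) + 162070 = \frac{90084264732}{4862191115} + 162070 = \frac{788105398272782}{4862191115}$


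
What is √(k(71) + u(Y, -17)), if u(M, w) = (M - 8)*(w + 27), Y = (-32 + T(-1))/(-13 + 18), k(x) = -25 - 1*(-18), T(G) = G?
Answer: 3*I*√17 ≈ 12.369*I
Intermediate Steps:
k(x) = -7 (k(x) = -25 + 18 = -7)
Y = -33/5 (Y = (-32 - 1)/(-13 + 18) = -33/5 ≈ -6.6000)
u(M, w) = (-8 + M)*(27 + w)
√(k(71) + u(Y, -17)) = √(-7 + (-216 - 8*(-17) + 27*(-33/5) - 33/5*(-17))) = √(-7 + (-216 + 136 - 891/5 + 561/5)) = √(-7 - 146) = √(-153) = 3*I*√17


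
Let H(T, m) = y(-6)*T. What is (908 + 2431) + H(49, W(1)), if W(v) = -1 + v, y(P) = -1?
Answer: 3290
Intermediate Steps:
H(T, m) = -T
(908 + 2431) + H(49, W(1)) = (908 + 2431) - 1*49 = 3339 - 49 = 3290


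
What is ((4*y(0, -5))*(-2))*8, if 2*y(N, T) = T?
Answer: 160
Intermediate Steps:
y(N, T) = T/2
((4*y(0, -5))*(-2))*8 = ((4*((1/2)*(-5)))*(-2))*8 = ((4*(-5/2))*(-2))*8 = -10*(-2)*8 = 20*8 = 160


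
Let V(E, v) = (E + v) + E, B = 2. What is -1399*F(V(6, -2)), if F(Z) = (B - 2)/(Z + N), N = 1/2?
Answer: 0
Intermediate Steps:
N = ½ ≈ 0.50000
V(E, v) = v + 2*E
F(Z) = 0 (F(Z) = (2 - 2)/(Z + ½) = 0/(½ + Z) = 0)
-1399*F(V(6, -2)) = -1399*0 = 0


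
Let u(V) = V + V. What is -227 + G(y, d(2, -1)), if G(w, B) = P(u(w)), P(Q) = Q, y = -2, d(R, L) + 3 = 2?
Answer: -231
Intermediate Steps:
u(V) = 2*V
d(R, L) = -1 (d(R, L) = -3 + 2 = -1)
G(w, B) = 2*w
-227 + G(y, d(2, -1)) = -227 + 2*(-2) = -227 - 4 = -231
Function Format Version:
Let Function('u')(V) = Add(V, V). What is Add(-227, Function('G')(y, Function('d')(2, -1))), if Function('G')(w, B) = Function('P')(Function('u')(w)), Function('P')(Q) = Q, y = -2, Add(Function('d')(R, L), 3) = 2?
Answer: -231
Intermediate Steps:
Function('u')(V) = Mul(2, V)
Function('d')(R, L) = -1 (Function('d')(R, L) = Add(-3, 2) = -1)
Function('G')(w, B) = Mul(2, w)
Add(-227, Function('G')(y, Function('d')(2, -1))) = Add(-227, Mul(2, -2)) = Add(-227, -4) = -231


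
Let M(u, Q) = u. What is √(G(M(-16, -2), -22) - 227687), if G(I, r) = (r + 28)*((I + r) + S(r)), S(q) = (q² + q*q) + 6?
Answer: I*√222071 ≈ 471.24*I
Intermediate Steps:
S(q) = 6 + 2*q² (S(q) = (q² + q²) + 6 = 2*q² + 6 = 6 + 2*q²)
G(I, r) = (28 + r)*(6 + I + r + 2*r²) (G(I, r) = (r + 28)*((I + r) + (6 + 2*r²)) = (28 + r)*(6 + I + r + 2*r²))
√(G(M(-16, -2), -22) - 227687) = √((168 + 2*(-22)³ + 28*(-16) + 34*(-22) + 57*(-22)² - 16*(-22)) - 227687) = √((168 + 2*(-10648) - 448 - 748 + 57*484 + 352) - 227687) = √((168 - 21296 - 448 - 748 + 27588 + 352) - 227687) = √(5616 - 227687) = √(-222071) = I*√222071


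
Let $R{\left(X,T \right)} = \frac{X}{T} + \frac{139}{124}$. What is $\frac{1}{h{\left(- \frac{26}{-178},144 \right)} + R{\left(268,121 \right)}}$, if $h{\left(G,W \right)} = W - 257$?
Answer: $- \frac{15004}{1645401} \approx -0.0091188$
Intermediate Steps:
$R{\left(X,T \right)} = \frac{139}{124} + \frac{X}{T}$ ($R{\left(X,T \right)} = \frac{X}{T} + 139 \cdot \frac{1}{124} = \frac{X}{T} + \frac{139}{124} = \frac{139}{124} + \frac{X}{T}$)
$h{\left(G,W \right)} = -257 + W$
$\frac{1}{h{\left(- \frac{26}{-178},144 \right)} + R{\left(268,121 \right)}} = \frac{1}{\left(-257 + 144\right) + \left(\frac{139}{124} + \frac{268}{121}\right)} = \frac{1}{-113 + \left(\frac{139}{124} + 268 \cdot \frac{1}{121}\right)} = \frac{1}{-113 + \left(\frac{139}{124} + \frac{268}{121}\right)} = \frac{1}{-113 + \frac{50051}{15004}} = \frac{1}{- \frac{1645401}{15004}} = - \frac{15004}{1645401}$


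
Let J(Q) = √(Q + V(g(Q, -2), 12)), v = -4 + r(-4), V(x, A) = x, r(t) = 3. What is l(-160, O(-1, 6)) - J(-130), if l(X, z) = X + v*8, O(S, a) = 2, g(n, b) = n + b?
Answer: -168 - I*√262 ≈ -168.0 - 16.186*I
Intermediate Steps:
g(n, b) = b + n
v = -1 (v = -4 + 3 = -1)
J(Q) = √(-2 + 2*Q) (J(Q) = √(Q + (-2 + Q)) = √(-2 + 2*Q))
l(X, z) = -8 + X (l(X, z) = X - 1*8 = X - 8 = -8 + X)
l(-160, O(-1, 6)) - J(-130) = (-8 - 160) - √(-2 + 2*(-130)) = -168 - √(-2 - 260) = -168 - √(-262) = -168 - I*√262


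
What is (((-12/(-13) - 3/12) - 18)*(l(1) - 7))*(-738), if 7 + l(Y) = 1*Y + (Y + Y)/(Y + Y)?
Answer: -1994814/13 ≈ -1.5345e+5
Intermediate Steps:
l(Y) = -6 + Y (l(Y) = -7 + (1*Y + (Y + Y)/(Y + Y)) = -7 + (Y + (2*Y)/((2*Y))) = -7 + (Y + (2*Y)*(1/(2*Y))) = -7 + (Y + 1) = -7 + (1 + Y) = -6 + Y)
(((-12/(-13) - 3/12) - 18)*(l(1) - 7))*(-738) = (((-12/(-13) - 3/12) - 18)*((-6 + 1) - 7))*(-738) = (((-12*(-1/13) - 3*1/12) - 18)*(-5 - 7))*(-738) = (((12/13 - ¼) - 18)*(-12))*(-738) = ((35/52 - 18)*(-12))*(-738) = -901/52*(-12)*(-738) = (2703/13)*(-738) = -1994814/13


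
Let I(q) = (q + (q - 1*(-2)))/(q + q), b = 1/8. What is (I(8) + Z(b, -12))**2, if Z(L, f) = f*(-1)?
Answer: 11025/64 ≈ 172.27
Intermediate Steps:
b = 1/8 ≈ 0.12500
Z(L, f) = -f
I(q) = (2 + 2*q)/(2*q) (I(q) = (q + (q + 2))/((2*q)) = (q + (2 + q))*(1/(2*q)) = (2 + 2*q)*(1/(2*q)) = (2 + 2*q)/(2*q))
(I(8) + Z(b, -12))**2 = ((1 + 8)/8 - 1*(-12))**2 = ((1/8)*9 + 12)**2 = (9/8 + 12)**2 = (105/8)**2 = 11025/64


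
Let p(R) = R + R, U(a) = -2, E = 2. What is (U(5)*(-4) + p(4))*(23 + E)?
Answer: 400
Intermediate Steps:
p(R) = 2*R
(U(5)*(-4) + p(4))*(23 + E) = (-2*(-4) + 2*4)*(23 + 2) = (8 + 8)*25 = 16*25 = 400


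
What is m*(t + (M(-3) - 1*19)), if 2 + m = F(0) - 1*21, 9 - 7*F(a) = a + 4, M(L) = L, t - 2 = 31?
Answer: -1716/7 ≈ -245.14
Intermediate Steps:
t = 33 (t = 2 + 31 = 33)
F(a) = 5/7 - a/7 (F(a) = 9/7 - (a + 4)/7 = 9/7 - (4 + a)/7 = 9/7 + (-4/7 - a/7) = 5/7 - a/7)
m = -156/7 (m = -2 + ((5/7 - 1/7*0) - 1*21) = -2 + ((5/7 + 0) - 21) = -2 + (5/7 - 21) = -2 - 142/7 = -156/7 ≈ -22.286)
m*(t + (M(-3) - 1*19)) = -156*(33 + (-3 - 1*19))/7 = -156*(33 + (-3 - 19))/7 = -156*(33 - 22)/7 = -156/7*11 = -1716/7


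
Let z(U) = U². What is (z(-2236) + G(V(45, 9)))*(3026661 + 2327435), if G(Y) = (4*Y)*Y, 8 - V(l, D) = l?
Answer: 26798171384512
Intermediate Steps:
V(l, D) = 8 - l
G(Y) = 4*Y²
(z(-2236) + G(V(45, 9)))*(3026661 + 2327435) = ((-2236)² + 4*(8 - 1*45)²)*(3026661 + 2327435) = (4999696 + 4*(8 - 45)²)*5354096 = (4999696 + 4*(-37)²)*5354096 = (4999696 + 4*1369)*5354096 = (4999696 + 5476)*5354096 = 5005172*5354096 = 26798171384512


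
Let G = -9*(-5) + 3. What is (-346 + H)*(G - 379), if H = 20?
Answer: 107906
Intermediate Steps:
G = 48 (G = 45 + 3 = 48)
(-346 + H)*(G - 379) = (-346 + 20)*(48 - 379) = -326*(-331) = 107906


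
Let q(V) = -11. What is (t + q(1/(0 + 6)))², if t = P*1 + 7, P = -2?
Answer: 36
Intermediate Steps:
t = 5 (t = -2*1 + 7 = -2 + 7 = 5)
(t + q(1/(0 + 6)))² = (5 - 11)² = (-6)² = 36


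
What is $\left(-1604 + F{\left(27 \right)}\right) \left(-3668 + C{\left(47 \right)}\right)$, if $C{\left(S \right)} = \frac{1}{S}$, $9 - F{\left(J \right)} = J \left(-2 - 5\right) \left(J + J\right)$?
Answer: $- \frac{1484493345}{47} \approx -3.1585 \cdot 10^{7}$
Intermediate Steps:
$F{\left(J \right)} = 9 + 14 J^{2}$ ($F{\left(J \right)} = 9 - J \left(-2 - 5\right) \left(J + J\right) = 9 - J \left(-7\right) 2 J = 9 - - 7 J 2 J = 9 - - 14 J^{2} = 9 + 14 J^{2}$)
$\left(-1604 + F{\left(27 \right)}\right) \left(-3668 + C{\left(47 \right)}\right) = \left(-1604 + \left(9 + 14 \cdot 27^{2}\right)\right) \left(-3668 + \frac{1}{47}\right) = \left(-1604 + \left(9 + 14 \cdot 729\right)\right) \left(-3668 + \frac{1}{47}\right) = \left(-1604 + \left(9 + 10206\right)\right) \left(- \frac{172395}{47}\right) = \left(-1604 + 10215\right) \left(- \frac{172395}{47}\right) = 8611 \left(- \frac{172395}{47}\right) = - \frac{1484493345}{47}$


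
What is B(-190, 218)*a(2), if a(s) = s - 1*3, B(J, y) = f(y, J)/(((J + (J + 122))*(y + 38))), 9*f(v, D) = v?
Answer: 109/297216 ≈ 0.00036674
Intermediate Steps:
f(v, D) = v/9
B(J, y) = y/(9*(38 + y)*(122 + 2*J)) (B(J, y) = (y/9)/(((J + (J + 122))*(y + 38))) = (y/9)/(((J + (122 + J))*(38 + y))) = (y/9)/(((122 + 2*J)*(38 + y))) = (y/9)/(((38 + y)*(122 + 2*J))) = (y/9)*(1/((38 + y)*(122 + 2*J))) = y/(9*(38 + y)*(122 + 2*J)))
a(s) = -3 + s (a(s) = s - 3 = -3 + s)
B(-190, 218)*a(2) = ((1/18)*218/(2318 + 38*(-190) + 61*218 - 190*218))*(-3 + 2) = ((1/18)*218/(2318 - 7220 + 13298 - 41420))*(-1) = ((1/18)*218/(-33024))*(-1) = ((1/18)*218*(-1/33024))*(-1) = -109/297216*(-1) = 109/297216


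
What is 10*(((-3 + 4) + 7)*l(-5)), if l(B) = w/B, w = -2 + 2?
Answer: 0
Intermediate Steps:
w = 0
l(B) = 0 (l(B) = 0/B = 0)
10*(((-3 + 4) + 7)*l(-5)) = 10*(((-3 + 4) + 7)*0) = 10*((1 + 7)*0) = 10*(8*0) = 10*0 = 0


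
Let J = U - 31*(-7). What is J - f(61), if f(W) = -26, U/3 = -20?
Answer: 183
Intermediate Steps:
U = -60 (U = 3*(-20) = -60)
J = 157 (J = -60 - 31*(-7) = -60 + 217 = 157)
J - f(61) = 157 - 1*(-26) = 157 + 26 = 183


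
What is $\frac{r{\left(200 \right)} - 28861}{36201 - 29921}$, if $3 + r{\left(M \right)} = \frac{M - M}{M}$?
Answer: $- \frac{3608}{785} \approx -4.5962$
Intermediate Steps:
$r{\left(M \right)} = -3$ ($r{\left(M \right)} = -3 + \frac{M - M}{M} = -3 + \frac{0}{M} = -3 + 0 = -3$)
$\frac{r{\left(200 \right)} - 28861}{36201 - 29921} = \frac{-3 - 28861}{36201 - 29921} = - \frac{28864}{6280} = \left(-28864\right) \frac{1}{6280} = - \frac{3608}{785}$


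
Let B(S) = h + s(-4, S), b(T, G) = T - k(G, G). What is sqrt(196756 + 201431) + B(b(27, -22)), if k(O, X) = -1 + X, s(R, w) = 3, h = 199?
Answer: 202 + 3*sqrt(44243) ≈ 833.02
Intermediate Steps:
b(T, G) = 1 + T - G (b(T, G) = T - (-1 + G) = T + (1 - G) = 1 + T - G)
B(S) = 202 (B(S) = 199 + 3 = 202)
sqrt(196756 + 201431) + B(b(27, -22)) = sqrt(196756 + 201431) + 202 = sqrt(398187) + 202 = 3*sqrt(44243) + 202 = 202 + 3*sqrt(44243)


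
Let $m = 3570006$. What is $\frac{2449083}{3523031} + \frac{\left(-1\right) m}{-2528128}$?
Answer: $\frac{9384418557405}{4453336657984} \approx 2.1073$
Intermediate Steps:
$\frac{2449083}{3523031} + \frac{\left(-1\right) m}{-2528128} = \frac{2449083}{3523031} + \frac{\left(-1\right) 3570006}{-2528128} = 2449083 \cdot \frac{1}{3523031} - - \frac{1785003}{1264064} = \frac{2449083}{3523031} + \frac{1785003}{1264064} = \frac{9384418557405}{4453336657984}$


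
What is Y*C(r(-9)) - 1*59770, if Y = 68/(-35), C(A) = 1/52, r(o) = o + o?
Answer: -27195367/455 ≈ -59770.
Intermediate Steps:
r(o) = 2*o
C(A) = 1/52
Y = -68/35 (Y = 68*(-1/35) = -68/35 ≈ -1.9429)
Y*C(r(-9)) - 1*59770 = -68/35*1/52 - 1*59770 = -17/455 - 59770 = -27195367/455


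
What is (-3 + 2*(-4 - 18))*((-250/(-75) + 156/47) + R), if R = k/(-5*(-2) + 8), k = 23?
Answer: -6709/18 ≈ -372.72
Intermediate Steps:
R = 23/18 (R = 23/(-5*(-2) + 8) = 23/(10 + 8) = 23/18 ≈ 1.2778)
(-3 + 2*(-4 - 18))*((-250/(-75) + 156/47) + R) = (-3 + 2*(-4 - 18))*((-250/(-75) + 156/47) + 23/18) = (-3 + 2*(-22))*((-250*(-1/75) + 156*(1/47)) + 23/18) = (-3 - 44)*((10/3 + 156/47) + 23/18) = -47*(938/141 + 23/18) = -47*6709/846 = -6709/18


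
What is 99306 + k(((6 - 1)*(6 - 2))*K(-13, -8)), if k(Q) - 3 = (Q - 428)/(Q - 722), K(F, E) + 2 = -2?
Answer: 39823163/401 ≈ 99310.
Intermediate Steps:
K(F, E) = -4 (K(F, E) = -2 - 2 = -4)
k(Q) = 3 + (-428 + Q)/(-722 + Q) (k(Q) = 3 + (Q - 428)/(Q - 722) = 3 + (-428 + Q)/(-722 + Q))
99306 + k(((6 - 1)*(6 - 2))*K(-13, -8)) = 99306 + 2*(-1297 + 2*(((6 - 1)*(6 - 2))*(-4)))/(-722 + ((6 - 1)*(6 - 2))*(-4)) = 99306 + 2*(-1297 + 2*((5*4)*(-4)))/(-722 + (5*4)*(-4)) = 99306 + 2*(-1297 + 2*(20*(-4)))/(-722 + 20*(-4)) = 99306 + 2*(-1297 + 2*(-80))/(-722 - 80) = 99306 + 2*(-1297 - 160)/(-802) = 99306 + 2*(-1/802)*(-1457) = 99306 + 1457/401 = 39823163/401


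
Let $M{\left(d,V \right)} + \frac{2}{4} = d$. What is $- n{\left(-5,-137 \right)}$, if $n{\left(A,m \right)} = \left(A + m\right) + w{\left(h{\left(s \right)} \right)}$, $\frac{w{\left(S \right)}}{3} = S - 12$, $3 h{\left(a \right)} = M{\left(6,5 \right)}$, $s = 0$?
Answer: $\frac{345}{2} \approx 172.5$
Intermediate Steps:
$M{\left(d,V \right)} = - \frac{1}{2} + d$
$h{\left(a \right)} = \frac{11}{6}$ ($h{\left(a \right)} = \frac{- \frac{1}{2} + 6}{3} = \frac{1}{3} \cdot \frac{11}{2} = \frac{11}{6}$)
$w{\left(S \right)} = -36 + 3 S$ ($w{\left(S \right)} = 3 \left(S - 12\right) = 3 \left(-12 + S\right) = -36 + 3 S$)
$n{\left(A,m \right)} = - \frac{61}{2} + A + m$ ($n{\left(A,m \right)} = \left(A + m\right) + \left(-36 + 3 \cdot \frac{11}{6}\right) = \left(A + m\right) + \left(-36 + \frac{11}{2}\right) = \left(A + m\right) - \frac{61}{2} = - \frac{61}{2} + A + m$)
$- n{\left(-5,-137 \right)} = - (- \frac{61}{2} - 5 - 137) = \left(-1\right) \left(- \frac{345}{2}\right) = \frac{345}{2}$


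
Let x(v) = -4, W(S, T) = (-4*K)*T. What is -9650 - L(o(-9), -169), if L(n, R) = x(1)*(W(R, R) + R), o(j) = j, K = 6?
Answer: 5898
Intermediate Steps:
W(S, T) = -24*T (W(S, T) = (-4*6)*T = -24*T)
L(n, R) = 92*R (L(n, R) = -4*(-24*R + R) = -(-92)*R = 92*R)
-9650 - L(o(-9), -169) = -9650 - 92*(-169) = -9650 - 1*(-15548) = -9650 + 15548 = 5898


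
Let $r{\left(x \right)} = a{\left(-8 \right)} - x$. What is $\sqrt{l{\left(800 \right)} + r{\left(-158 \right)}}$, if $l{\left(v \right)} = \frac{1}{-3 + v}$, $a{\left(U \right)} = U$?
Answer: $\frac{\sqrt{95282147}}{797} \approx 12.247$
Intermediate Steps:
$r{\left(x \right)} = -8 - x$
$\sqrt{l{\left(800 \right)} + r{\left(-158 \right)}} = \sqrt{\frac{1}{-3 + 800} - -150} = \sqrt{\frac{1}{797} + \left(-8 + 158\right)} = \sqrt{\frac{1}{797} + 150} = \sqrt{\frac{119551}{797}} = \frac{\sqrt{95282147}}{797}$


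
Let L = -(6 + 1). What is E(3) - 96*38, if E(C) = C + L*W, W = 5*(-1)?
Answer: -3610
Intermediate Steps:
W = -5
L = -7 (L = -1*7 = -7)
E(C) = 35 + C (E(C) = C - 7*(-5) = C + 35 = 35 + C)
E(3) - 96*38 = (35 + 3) - 96*38 = 38 - 3648 = -3610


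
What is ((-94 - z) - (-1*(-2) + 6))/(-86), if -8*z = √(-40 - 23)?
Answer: 51/43 - 3*I*√7/688 ≈ 1.186 - 0.011537*I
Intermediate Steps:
z = -3*I*√7/8 (z = -√(-40 - 23)/8 = -3*I*√7/8 ≈ -0.99216*I)
((-94 - z) - (-1*(-2) + 6))/(-86) = ((-94 - (-3)*I*√7/8) - (-1*(-2) + 6))/(-86) = ((-94 + 3*I*√7/8) - (2 + 6))*(-1/86) = ((-94 + 3*I*√7/8) - 1*8)*(-1/86) = ((-94 + 3*I*√7/8) - 8)*(-1/86) = (-102 + 3*I*√7/8)*(-1/86) = 51/43 - 3*I*√7/688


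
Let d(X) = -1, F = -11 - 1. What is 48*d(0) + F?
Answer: -60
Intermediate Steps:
F = -12
48*d(0) + F = 48*(-1) - 12 = -48 - 12 = -60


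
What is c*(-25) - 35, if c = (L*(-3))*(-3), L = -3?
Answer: 640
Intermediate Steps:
c = -27 (c = -3*(-3)*(-3) = 9*(-3) = -27)
c*(-25) - 35 = -27*(-25) - 35 = 675 - 35 = 640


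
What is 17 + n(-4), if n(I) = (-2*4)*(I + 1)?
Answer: 41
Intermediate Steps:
n(I) = -8 - 8*I (n(I) = -8*(1 + I) = -8 - 8*I)
17 + n(-4) = 17 + (-8 - 8*(-4)) = 17 + (-8 + 32) = 17 + 24 = 41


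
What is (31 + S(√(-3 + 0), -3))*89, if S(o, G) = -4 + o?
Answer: 2403 + 89*I*√3 ≈ 2403.0 + 154.15*I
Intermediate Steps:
(31 + S(√(-3 + 0), -3))*89 = (31 + (-4 + √(-3 + 0)))*89 = (31 + (-4 + √(-3)))*89 = (31 + (-4 + I*√3))*89 = (27 + I*√3)*89 = 2403 + 89*I*√3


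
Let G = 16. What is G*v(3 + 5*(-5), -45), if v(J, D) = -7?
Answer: -112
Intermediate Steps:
G*v(3 + 5*(-5), -45) = 16*(-7) = -112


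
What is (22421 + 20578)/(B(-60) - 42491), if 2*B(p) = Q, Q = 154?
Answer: -14333/14138 ≈ -1.0138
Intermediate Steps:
B(p) = 77 (B(p) = (1/2)*154 = 77)
(22421 + 20578)/(B(-60) - 42491) = (22421 + 20578)/(77 - 42491) = 42999/(-42414) = 42999*(-1/42414) = -14333/14138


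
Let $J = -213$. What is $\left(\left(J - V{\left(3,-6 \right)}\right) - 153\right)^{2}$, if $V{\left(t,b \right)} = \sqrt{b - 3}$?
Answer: $133947 + 2196 i \approx 1.3395 \cdot 10^{5} + 2196.0 i$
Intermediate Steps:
$V{\left(t,b \right)} = \sqrt{-3 + b}$
$\left(\left(J - V{\left(3,-6 \right)}\right) - 153\right)^{2} = \left(\left(-213 - \sqrt{-3 - 6}\right) - 153\right)^{2} = \left(\left(-213 - \sqrt{-9}\right) - 153\right)^{2} = \left(\left(-213 - 3 i\right) - 153\right)^{2} = \left(-366 - 3 i\right)^{2}$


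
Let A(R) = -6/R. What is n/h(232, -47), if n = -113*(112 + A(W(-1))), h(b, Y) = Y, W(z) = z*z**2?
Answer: 13334/47 ≈ 283.70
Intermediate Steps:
W(z) = z**3
n = -13334 (n = -113*(112 - 6/((-1)**3)) = -113*(112 - 6/(-1)) = -113*(112 - 6*(-1)) = -113*(112 + 6) = -113*118 = -13334)
n/h(232, -47) = -13334/(-47) = -13334*(-1/47) = 13334/47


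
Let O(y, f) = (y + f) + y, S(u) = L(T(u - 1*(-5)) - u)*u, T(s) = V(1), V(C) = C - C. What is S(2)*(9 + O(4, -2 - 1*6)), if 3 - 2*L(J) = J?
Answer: 45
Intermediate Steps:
V(C) = 0
T(s) = 0
L(J) = 3/2 - J/2
S(u) = u*(3/2 + u/2) (S(u) = (3/2 - (0 - u)/2)*u = (3/2 - (-1)*u/2)*u = (3/2 + u/2)*u = u*(3/2 + u/2))
O(y, f) = f + 2*y (O(y, f) = (f + y) + y = f + 2*y)
S(2)*(9 + O(4, -2 - 1*6)) = ((½)*2*(3 + 2))*(9 + ((-2 - 1*6) + 2*4)) = ((½)*2*5)*(9 + ((-2 - 6) + 8)) = 5*(9 + (-8 + 8)) = 5*(9 + 0) = 5*9 = 45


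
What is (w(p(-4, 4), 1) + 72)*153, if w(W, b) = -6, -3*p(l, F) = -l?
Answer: 10098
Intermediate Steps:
p(l, F) = l/3 (p(l, F) = -(-1)*l/3 = l/3)
(w(p(-4, 4), 1) + 72)*153 = (-6 + 72)*153 = 66*153 = 10098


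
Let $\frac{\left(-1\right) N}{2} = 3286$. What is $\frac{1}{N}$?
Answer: $- \frac{1}{6572} \approx -0.00015216$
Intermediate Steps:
$N = -6572$ ($N = \left(-2\right) 3286 = -6572$)
$\frac{1}{N} = \frac{1}{-6572} = - \frac{1}{6572}$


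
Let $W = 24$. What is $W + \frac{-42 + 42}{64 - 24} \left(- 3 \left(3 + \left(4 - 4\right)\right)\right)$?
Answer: $24$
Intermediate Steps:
$W + \frac{-42 + 42}{64 - 24} \left(- 3 \left(3 + \left(4 - 4\right)\right)\right) = 24 + \frac{-42 + 42}{64 - 24} \left(- 3 \left(3 + \left(4 - 4\right)\right)\right) = 24 + \frac{0}{40} \left(- 3 \left(3 + \left(4 - 4\right)\right)\right) = 24 + 0 \cdot \frac{1}{40} \left(- 3 \left(3 + 0\right)\right) = 24 + 0 \left(\left(-3\right) 3\right) = 24 + 0 \left(-9\right) = 24 + 0 = 24$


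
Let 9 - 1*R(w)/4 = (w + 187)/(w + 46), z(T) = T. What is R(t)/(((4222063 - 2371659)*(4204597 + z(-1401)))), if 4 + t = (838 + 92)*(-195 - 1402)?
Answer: 3960495/962588209583696576 ≈ 4.1144e-12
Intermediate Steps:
t = -1485214 (t = -4 + (838 + 92)*(-195 - 1402) = -4 + 930*(-1597) = -4 - 1485210 = -1485214)
R(w) = 36 - 4*(187 + w)/(46 + w) (R(w) = 36 - 4*(w + 187)/(w + 46) = 36 - 4*(187 + w)/(46 + w))
R(t)/(((4222063 - 2371659)*(4204597 + z(-1401)))) = (4*(227 + 8*(-1485214))/(46 - 1485214))/(((4222063 - 2371659)*(4204597 - 1401))) = (4*(227 - 11881712)/(-1485168))/((1850404*4203196)) = (4*(-1/1485168)*(-11881485))/7777610691184 = (3960495/123764)*(1/7777610691184) = 3960495/962588209583696576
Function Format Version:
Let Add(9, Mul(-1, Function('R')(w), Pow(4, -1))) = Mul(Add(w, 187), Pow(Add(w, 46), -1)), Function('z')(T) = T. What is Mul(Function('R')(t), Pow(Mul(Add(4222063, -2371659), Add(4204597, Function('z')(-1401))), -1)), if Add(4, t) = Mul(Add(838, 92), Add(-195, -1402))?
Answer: Rational(3960495, 962588209583696576) ≈ 4.1144e-12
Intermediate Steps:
t = -1485214 (t = Add(-4, Mul(Add(838, 92), Add(-195, -1402))) = Add(-4, Mul(930, -1597)) = Add(-4, -1485210) = -1485214)
Function('R')(w) = Add(36, Mul(-4, Pow(Add(46, w), -1), Add(187, w))) (Function('R')(w) = Add(36, Mul(-4, Mul(Add(w, 187), Pow(Add(w, 46), -1)))) = Add(36, Mul(-4, Mul(Add(187, w), Pow(Add(46, w), -1)))) = Add(36, Mul(-4, Mul(Pow(Add(46, w), -1), Add(187, w)))) = Add(36, Mul(-4, Pow(Add(46, w), -1), Add(187, w))))
Mul(Function('R')(t), Pow(Mul(Add(4222063, -2371659), Add(4204597, Function('z')(-1401))), -1)) = Mul(Mul(4, Pow(Add(46, -1485214), -1), Add(227, Mul(8, -1485214))), Pow(Mul(Add(4222063, -2371659), Add(4204597, -1401)), -1)) = Mul(Mul(4, Pow(-1485168, -1), Add(227, -11881712)), Pow(Mul(1850404, 4203196), -1)) = Mul(Mul(4, Rational(-1, 1485168), -11881485), Pow(7777610691184, -1)) = Mul(Rational(3960495, 123764), Rational(1, 7777610691184)) = Rational(3960495, 962588209583696576)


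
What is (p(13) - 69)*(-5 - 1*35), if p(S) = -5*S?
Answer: 5360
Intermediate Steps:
(p(13) - 69)*(-5 - 1*35) = (-5*13 - 69)*(-5 - 1*35) = (-65 - 69)*(-5 - 35) = -134*(-40) = 5360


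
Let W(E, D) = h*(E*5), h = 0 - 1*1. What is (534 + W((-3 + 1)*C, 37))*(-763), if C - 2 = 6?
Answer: -468482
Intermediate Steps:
h = -1 (h = 0 - 1 = -1)
C = 8 (C = 2 + 6 = 8)
W(E, D) = -5*E (W(E, D) = -E*5 = -5*E)
(534 + W((-3 + 1)*C, 37))*(-763) = (534 - 5*(-3 + 1)*8)*(-763) = (534 - (-10)*8)*(-763) = (534 - 5*(-16))*(-763) = (534 + 80)*(-763) = 614*(-763) = -468482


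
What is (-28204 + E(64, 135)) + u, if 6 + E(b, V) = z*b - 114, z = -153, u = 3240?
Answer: -34876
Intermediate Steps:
E(b, V) = -120 - 153*b (E(b, V) = -6 + (-153*b - 114) = -6 + (-114 - 153*b) = -120 - 153*b)
(-28204 + E(64, 135)) + u = (-28204 + (-120 - 153*64)) + 3240 = (-28204 + (-120 - 9792)) + 3240 = (-28204 - 9912) + 3240 = -38116 + 3240 = -34876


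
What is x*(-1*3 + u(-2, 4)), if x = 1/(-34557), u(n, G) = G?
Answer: -1/34557 ≈ -2.8938e-5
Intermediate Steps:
x = -1/34557 ≈ -2.8938e-5
x*(-1*3 + u(-2, 4)) = -(-1*3 + 4)/34557 = -(-3 + 4)/34557 = -1/34557*1 = -1/34557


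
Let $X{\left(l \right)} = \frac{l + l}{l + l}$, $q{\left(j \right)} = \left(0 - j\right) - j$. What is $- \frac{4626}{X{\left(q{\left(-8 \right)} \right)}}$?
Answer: $-4626$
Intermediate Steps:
$q{\left(j \right)} = - 2 j$ ($q{\left(j \right)} = - j - j = - 2 j$)
$X{\left(l \right)} = 1$ ($X{\left(l \right)} = \frac{2 l}{2 l} = 2 l \frac{1}{2 l} = 1$)
$- \frac{4626}{X{\left(q{\left(-8 \right)} \right)}} = - \frac{4626}{1} = \left(-4626\right) 1 = -4626$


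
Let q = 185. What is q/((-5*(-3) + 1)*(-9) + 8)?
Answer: -185/136 ≈ -1.3603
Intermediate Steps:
q/((-5*(-3) + 1)*(-9) + 8) = 185/((-5*(-3) + 1)*(-9) + 8) = 185/((15 + 1)*(-9) + 8) = 185/(16*(-9) + 8) = 185/(-144 + 8) = 185/(-136) = 185*(-1/136) = -185/136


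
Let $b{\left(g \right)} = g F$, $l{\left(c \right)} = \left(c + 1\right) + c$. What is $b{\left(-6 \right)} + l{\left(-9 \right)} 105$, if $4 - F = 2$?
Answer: $-1797$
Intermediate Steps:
$F = 2$ ($F = 4 - 2 = 2$)
$l{\left(c \right)} = 1 + 2 c$ ($l{\left(c \right)} = \left(1 + c\right) + c = 1 + 2 c$)
$b{\left(g \right)} = 2 g$ ($b{\left(g \right)} = g 2 = 2 g$)
$b{\left(-6 \right)} + l{\left(-9 \right)} 105 = 2 \left(-6\right) + \left(1 + 2 \left(-9\right)\right) 105 = -12 + \left(1 - 18\right) 105 = -12 - 1785 = -1797$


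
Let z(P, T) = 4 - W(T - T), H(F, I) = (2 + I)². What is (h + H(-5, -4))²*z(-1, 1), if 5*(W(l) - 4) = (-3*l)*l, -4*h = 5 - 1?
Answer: 0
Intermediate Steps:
h = -1 (h = -(5 - 1)/4 = -¼*4 = -1)
W(l) = 4 - 3*l²/5 (W(l) = 4 + ((-3*l)*l)/5 = 4 + (-3*l²)/5 = 4 - 3*l²/5)
z(P, T) = 0 (z(P, T) = 4 - (4 - 3*(T - T)²/5) = 4 - (4 - ⅗*0²) = 4 - (4 - ⅗*0) = 4 - (4 + 0) = 4 - 1*4 = 4 - 4 = 0)
(h + H(-5, -4))²*z(-1, 1) = (-1 + (2 - 4)²)²*0 = (-1 + (-2)²)²*0 = (-1 + 4)²*0 = 3²*0 = 9*0 = 0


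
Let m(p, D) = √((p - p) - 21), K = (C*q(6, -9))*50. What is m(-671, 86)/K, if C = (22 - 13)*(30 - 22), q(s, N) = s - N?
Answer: I*√21/54000 ≈ 8.4862e-5*I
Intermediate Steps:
C = 72 (C = 9*8 = 72)
K = 54000 (K = (72*(6 - 1*(-9)))*50 = (72*(6 + 9))*50 = (72*15)*50 = 1080*50 = 54000)
m(p, D) = I*√21 (m(p, D) = √(0 - 21) = √(-21) = I*√21)
m(-671, 86)/K = (I*√21)/54000 = (I*√21)*(1/54000) = I*√21/54000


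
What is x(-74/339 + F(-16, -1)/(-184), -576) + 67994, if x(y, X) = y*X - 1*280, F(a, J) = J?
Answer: 176307334/2599 ≈ 67837.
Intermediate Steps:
x(y, X) = -280 + X*y (x(y, X) = X*y - 280 = -280 + X*y)
x(-74/339 + F(-16, -1)/(-184), -576) + 67994 = (-280 - 576*(-74/339 - 1/(-184))) + 67994 = (-280 - 576*(-74*1/339 - 1*(-1/184))) + 67994 = (-280 - 576*(-74/339 + 1/184)) + 67994 = (-280 - 576*(-13277/62376)) + 67994 = (-280 + 318648/2599) + 67994 = -409072/2599 + 67994 = 176307334/2599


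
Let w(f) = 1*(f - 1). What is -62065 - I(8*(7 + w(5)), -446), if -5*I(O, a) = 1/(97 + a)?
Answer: -108303426/1745 ≈ -62065.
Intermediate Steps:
w(f) = -1 + f (w(f) = 1*(-1 + f) = -1 + f)
I(O, a) = -1/(5*(97 + a))
-62065 - I(8*(7 + w(5)), -446) = -62065 - (-1)/(485 + 5*(-446)) = -62065 - (-1)/(485 - 2230) = -62065 - (-1)/(-1745) = -62065 - (-1)*(-1)/1745 = -62065 - 1*1/1745 = -62065 - 1/1745 = -108303426/1745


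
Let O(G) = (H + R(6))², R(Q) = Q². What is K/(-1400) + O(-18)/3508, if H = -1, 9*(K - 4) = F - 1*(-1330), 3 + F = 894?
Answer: 1879361/11050200 ≈ 0.17007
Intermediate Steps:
F = 891 (F = -3 + 894 = 891)
K = 2257/9 (K = 4 + (891 - 1*(-1330))/9 = 4 + (891 + 1330)/9 = 4 + (⅑)*2221 = 4 + 2221/9 = 2257/9 ≈ 250.78)
O(G) = 1225 (O(G) = (-1 + 6²)² = (-1 + 36)² = 35² = 1225)
K/(-1400) + O(-18)/3508 = (2257/9)/(-1400) + 1225/3508 = (2257/9)*(-1/1400) + 1225*(1/3508) = -2257/12600 + 1225/3508 = 1879361/11050200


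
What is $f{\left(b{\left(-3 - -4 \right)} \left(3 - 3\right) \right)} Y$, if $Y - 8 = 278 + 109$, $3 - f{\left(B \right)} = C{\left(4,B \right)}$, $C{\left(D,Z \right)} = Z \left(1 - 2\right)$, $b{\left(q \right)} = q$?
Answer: $1185$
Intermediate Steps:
$C{\left(D,Z \right)} = - Z$ ($C{\left(D,Z \right)} = Z \left(-1\right) = - Z$)
$f{\left(B \right)} = 3 + B$ ($f{\left(B \right)} = 3 - - B = 3 + B$)
$Y = 395$ ($Y = 8 + \left(278 + 109\right) = 8 + 387 = 395$)
$f{\left(b{\left(-3 - -4 \right)} \left(3 - 3\right) \right)} Y = \left(3 + \left(-3 - -4\right) \left(3 - 3\right)\right) 395 = \left(3 + \left(-3 + 4\right) 0\right) 395 = \left(3 + 1 \cdot 0\right) 395 = \left(3 + 0\right) 395 = 3 \cdot 395 = 1185$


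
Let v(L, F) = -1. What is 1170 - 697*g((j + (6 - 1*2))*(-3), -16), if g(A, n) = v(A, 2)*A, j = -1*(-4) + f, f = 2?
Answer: -19740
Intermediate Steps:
j = 6 (j = -1*(-4) + 2 = 4 + 2 = 6)
g(A, n) = -A
1170 - 697*g((j + (6 - 1*2))*(-3), -16) = 1170 - (-697)*(6 + (6 - 1*2))*(-3) = 1170 - (-697)*(6 + (6 - 2))*(-3) = 1170 - (-697)*(6 + 4)*(-3) = 1170 - (-697)*10*(-3) = 1170 - (-697)*(-30) = 1170 - 697*30 = 1170 - 20910 = -19740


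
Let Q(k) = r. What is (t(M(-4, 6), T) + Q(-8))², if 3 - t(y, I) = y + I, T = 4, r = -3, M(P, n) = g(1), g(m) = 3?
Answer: 49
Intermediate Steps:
M(P, n) = 3
Q(k) = -3
t(y, I) = 3 - I - y (t(y, I) = 3 - (y + I) = 3 - (I + y) = 3 + (-I - y) = 3 - I - y)
(t(M(-4, 6), T) + Q(-8))² = ((3 - 1*4 - 1*3) - 3)² = ((3 - 4 - 3) - 3)² = (-4 - 3)² = (-7)² = 49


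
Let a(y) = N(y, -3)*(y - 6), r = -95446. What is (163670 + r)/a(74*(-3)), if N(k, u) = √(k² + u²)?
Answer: -17056*√5477/936567 ≈ -1.3478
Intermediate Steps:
a(y) = √(9 + y²)*(-6 + y) (a(y) = √(y² + (-3)²)*(y - 6) = √(y² + 9)*(-6 + y) = √(9 + y²)*(-6 + y))
(163670 + r)/a(74*(-3)) = (163670 - 95446)/((√(9 + (74*(-3))²)*(-6 + 74*(-3)))) = 68224/((√(9 + (-222)²)*(-6 - 222))) = 68224/((√(9 + 49284)*(-228))) = 68224/((√49293*(-228))) = 68224/(((3*√5477)*(-228))) = 68224/((-684*√5477)) = 68224*(-√5477/3746268) = -17056*√5477/936567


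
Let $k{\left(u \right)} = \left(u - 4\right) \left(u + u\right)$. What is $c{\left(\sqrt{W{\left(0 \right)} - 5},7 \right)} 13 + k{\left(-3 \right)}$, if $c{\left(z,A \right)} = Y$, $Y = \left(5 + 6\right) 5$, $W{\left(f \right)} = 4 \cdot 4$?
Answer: $757$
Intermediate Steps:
$W{\left(f \right)} = 16$
$k{\left(u \right)} = 2 u \left(-4 + u\right)$ ($k{\left(u \right)} = \left(-4 + u\right) 2 u = 2 u \left(-4 + u\right)$)
$Y = 55$ ($Y = 11 \cdot 5 = 55$)
$c{\left(z,A \right)} = 55$
$c{\left(\sqrt{W{\left(0 \right)} - 5},7 \right)} 13 + k{\left(-3 \right)} = 55 \cdot 13 + 2 \left(-3\right) \left(-4 - 3\right) = 715 + 2 \left(-3\right) \left(-7\right) = 715 + 42 = 757$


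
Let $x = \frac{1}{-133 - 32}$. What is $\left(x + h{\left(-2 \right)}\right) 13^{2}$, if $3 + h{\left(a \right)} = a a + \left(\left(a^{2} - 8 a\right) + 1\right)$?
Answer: $\frac{613301}{165} \approx 3717.0$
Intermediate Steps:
$h{\left(a \right)} = -2 - 8 a + 2 a^{2}$ ($h{\left(a \right)} = -3 + \left(a a + \left(\left(a^{2} - 8 a\right) + 1\right)\right) = -3 + \left(a^{2} + \left(1 + a^{2} - 8 a\right)\right) = -3 + \left(1 - 8 a + 2 a^{2}\right) = -2 - 8 a + 2 a^{2}$)
$x = - \frac{1}{165}$ ($x = \frac{1}{-165} = - \frac{1}{165} \approx -0.0060606$)
$\left(x + h{\left(-2 \right)}\right) 13^{2} = \left(- \frac{1}{165} - \left(-14 - 8\right)\right) 13^{2} = \left(- \frac{1}{165} + \left(-2 + 16 + 2 \cdot 4\right)\right) 169 = \left(- \frac{1}{165} + \left(-2 + 16 + 8\right)\right) 169 = \left(- \frac{1}{165} + 22\right) 169 = \frac{3629}{165} \cdot 169 = \frac{613301}{165}$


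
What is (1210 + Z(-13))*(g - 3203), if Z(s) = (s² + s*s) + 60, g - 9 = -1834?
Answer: -8085024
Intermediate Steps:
g = -1825 (g = 9 - 1834 = -1825)
Z(s) = 60 + 2*s² (Z(s) = (s² + s²) + 60 = 2*s² + 60 = 60 + 2*s²)
(1210 + Z(-13))*(g - 3203) = (1210 + (60 + 2*(-13)²))*(-1825 - 3203) = (1210 + (60 + 2*169))*(-5028) = (1210 + (60 + 338))*(-5028) = (1210 + 398)*(-5028) = 1608*(-5028) = -8085024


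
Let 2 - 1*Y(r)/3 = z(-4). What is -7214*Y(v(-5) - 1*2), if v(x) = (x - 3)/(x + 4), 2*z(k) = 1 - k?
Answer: 10821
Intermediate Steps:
z(k) = ½ - k/2 (z(k) = (1 - k)/2 = ½ - k/2)
v(x) = (-3 + x)/(4 + x)
Y(r) = -3/2 (Y(r) = 6 - 3*(½ - ½*(-4)) = 6 - 3*(½ + 2) = 6 - 3*5/2 = 6 - 15/2 = -3/2)
-7214*Y(v(-5) - 1*2) = -7214*(-3/2) = 10821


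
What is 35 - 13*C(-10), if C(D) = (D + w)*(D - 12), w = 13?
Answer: 893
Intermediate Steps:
C(D) = (-12 + D)*(13 + D) (C(D) = (D + 13)*(D - 12) = (13 + D)*(-12 + D) = (-12 + D)*(13 + D))
35 - 13*C(-10) = 35 - 13*(-156 - 10 + (-10)²) = 35 - 13*(-156 - 10 + 100) = 35 - 13*(-66) = 35 + 858 = 893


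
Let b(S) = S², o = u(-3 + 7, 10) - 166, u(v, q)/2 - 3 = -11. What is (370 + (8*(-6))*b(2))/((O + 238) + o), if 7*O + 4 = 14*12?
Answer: 623/278 ≈ 2.2410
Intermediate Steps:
u(v, q) = -16 (u(v, q) = 6 + 2*(-11) = 6 - 22 = -16)
o = -182 (o = -16 - 166 = -182)
O = 164/7 (O = -4/7 + (14*12)/7 = -4/7 + (⅐)*168 = -4/7 + 24 = 164/7 ≈ 23.429)
(370 + (8*(-6))*b(2))/((O + 238) + o) = (370 + (8*(-6))*2²)/((164/7 + 238) - 182) = (370 - 48*4)/(1830/7 - 182) = (370 - 192)/(556/7) = 178*(7/556) = 623/278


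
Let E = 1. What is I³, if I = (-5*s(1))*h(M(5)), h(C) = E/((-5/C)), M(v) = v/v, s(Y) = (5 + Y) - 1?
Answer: 125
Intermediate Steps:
s(Y) = 4 + Y
M(v) = 1
h(C) = -C/5 (h(C) = 1/(-5/C) = 1*(-C/5) = -C/5)
I = 5 (I = (-5*(4 + 1))*(-⅕*1) = -5*5*(-⅕) = -25*(-⅕) = 5)
I³ = 5³ = 125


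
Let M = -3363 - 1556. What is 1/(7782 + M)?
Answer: 1/2863 ≈ 0.00034928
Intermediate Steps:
M = -4919
1/(7782 + M) = 1/(7782 - 4919) = 1/2863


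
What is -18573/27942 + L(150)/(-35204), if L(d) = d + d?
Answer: -55185541/81972514 ≈ -0.67322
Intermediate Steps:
L(d) = 2*d
-18573/27942 + L(150)/(-35204) = -18573/27942 + (2*150)/(-35204) = -18573*1/27942 + 300*(-1/35204) = -6191/9314 - 75/8801 = -55185541/81972514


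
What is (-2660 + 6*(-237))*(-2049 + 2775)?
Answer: -2963532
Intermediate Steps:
(-2660 + 6*(-237))*(-2049 + 2775) = (-2660 - 1422)*726 = -4082*726 = -2963532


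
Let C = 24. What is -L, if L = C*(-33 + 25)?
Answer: 192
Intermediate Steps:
L = -192 (L = 24*(-33 + 25) = 24*(-8) = -192)
-L = -1*(-192) = 192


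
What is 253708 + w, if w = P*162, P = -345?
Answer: 197818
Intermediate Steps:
w = -55890 (w = -345*162 = -55890)
253708 + w = 253708 - 55890 = 197818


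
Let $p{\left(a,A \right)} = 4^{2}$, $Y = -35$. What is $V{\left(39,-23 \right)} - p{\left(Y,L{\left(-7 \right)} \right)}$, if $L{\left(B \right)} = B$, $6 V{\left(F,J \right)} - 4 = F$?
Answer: $- \frac{53}{6} \approx -8.8333$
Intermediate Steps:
$V{\left(F,J \right)} = \frac{2}{3} + \frac{F}{6}$
$p{\left(a,A \right)} = 16$
$V{\left(39,-23 \right)} - p{\left(Y,L{\left(-7 \right)} \right)} = \left(\frac{2}{3} + \frac{1}{6} \cdot 39\right) - 16 = \left(\frac{2}{3} + \frac{13}{2}\right) - 16 = \frac{43}{6} - 16 = - \frac{53}{6}$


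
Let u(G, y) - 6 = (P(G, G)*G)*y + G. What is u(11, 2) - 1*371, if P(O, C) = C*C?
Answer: 2308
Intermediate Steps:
P(O, C) = C**2
u(G, y) = 6 + G + y*G**3 (u(G, y) = 6 + ((G**2*G)*y + G) = 6 + (G**3*y + G) = 6 + (y*G**3 + G) = 6 + (G + y*G**3) = 6 + G + y*G**3)
u(11, 2) - 1*371 = (6 + 11 + 2*11**3) - 1*371 = (6 + 11 + 2*1331) - 371 = (6 + 11 + 2662) - 371 = 2679 - 371 = 2308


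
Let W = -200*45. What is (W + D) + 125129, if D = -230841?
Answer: -114712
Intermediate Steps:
W = -9000
(W + D) + 125129 = (-9000 - 230841) + 125129 = -239841 + 125129 = -114712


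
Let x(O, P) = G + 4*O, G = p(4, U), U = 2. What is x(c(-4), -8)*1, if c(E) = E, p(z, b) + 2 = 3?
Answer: -15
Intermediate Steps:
p(z, b) = 1 (p(z, b) = -2 + 3 = 1)
G = 1
x(O, P) = 1 + 4*O
x(c(-4), -8)*1 = (1 + 4*(-4))*1 = (1 - 16)*1 = -15*1 = -15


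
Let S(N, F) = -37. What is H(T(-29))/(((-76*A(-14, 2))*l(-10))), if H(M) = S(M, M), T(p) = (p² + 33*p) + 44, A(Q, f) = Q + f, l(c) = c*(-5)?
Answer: -37/45600 ≈ -0.00081140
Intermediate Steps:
l(c) = -5*c
T(p) = 44 + p² + 33*p
H(M) = -37
H(T(-29))/(((-76*A(-14, 2))*l(-10))) = -37*(-1/(3800*(-14 + 2))) = -37/(-76*(-12)*50) = -37/(912*50) = -37/45600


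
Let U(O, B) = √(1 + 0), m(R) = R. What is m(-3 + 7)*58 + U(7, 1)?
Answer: 233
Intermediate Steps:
U(O, B) = 1 (U(O, B) = √1 = 1)
m(-3 + 7)*58 + U(7, 1) = (-3 + 7)*58 + 1 = 4*58 + 1 = 232 + 1 = 233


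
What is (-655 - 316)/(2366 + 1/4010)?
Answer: -3893710/9487661 ≈ -0.41040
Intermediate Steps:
(-655 - 316)/(2366 + 1/4010) = -971/(2366 + 1/4010) = -971/9487661/4010 = -971*4010/9487661 = -3893710/9487661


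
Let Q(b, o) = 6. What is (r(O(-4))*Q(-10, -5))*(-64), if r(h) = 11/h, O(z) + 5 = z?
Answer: 1408/3 ≈ 469.33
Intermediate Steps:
O(z) = -5 + z
(r(O(-4))*Q(-10, -5))*(-64) = ((11/(-5 - 4))*6)*(-64) = ((11/(-9))*6)*(-64) = ((11*(-⅑))*6)*(-64) = -11/9*6*(-64) = -22/3*(-64) = 1408/3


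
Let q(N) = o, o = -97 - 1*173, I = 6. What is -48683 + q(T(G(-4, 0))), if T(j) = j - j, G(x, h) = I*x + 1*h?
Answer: -48953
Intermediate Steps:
G(x, h) = h + 6*x (G(x, h) = 6*x + 1*h = 6*x + h = h + 6*x)
T(j) = 0
o = -270 (o = -97 - 173 = -270)
q(N) = -270
-48683 + q(T(G(-4, 0))) = -48683 - 270 = -48953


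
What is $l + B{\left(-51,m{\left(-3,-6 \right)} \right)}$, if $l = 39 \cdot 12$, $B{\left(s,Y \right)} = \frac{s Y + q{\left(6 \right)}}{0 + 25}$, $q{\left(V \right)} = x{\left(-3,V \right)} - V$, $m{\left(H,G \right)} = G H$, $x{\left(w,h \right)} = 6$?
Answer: $\frac{10782}{25} \approx 431.28$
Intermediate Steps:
$q{\left(V \right)} = 6 - V$
$B{\left(s,Y \right)} = \frac{Y s}{25}$ ($B{\left(s,Y \right)} = \frac{s Y + \left(6 - 6\right)}{0 + 25} = \frac{Y s + \left(6 - 6\right)}{25} = \left(Y s + 0\right) \frac{1}{25} = Y s \frac{1}{25} = \frac{Y s}{25}$)
$l = 468$
$l + B{\left(-51,m{\left(-3,-6 \right)} \right)} = 468 + \frac{1}{25} \left(\left(-6\right) \left(-3\right)\right) \left(-51\right) = 468 + \frac{1}{25} \cdot 18 \left(-51\right) = 468 - \frac{918}{25} = \frac{10782}{25}$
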